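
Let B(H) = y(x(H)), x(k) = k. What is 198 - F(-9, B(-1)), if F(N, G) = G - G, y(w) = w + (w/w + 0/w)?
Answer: 198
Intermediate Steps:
y(w) = 1 + w (y(w) = w + (1 + 0) = w + 1 = 1 + w)
B(H) = 1 + H
F(N, G) = 0
198 - F(-9, B(-1)) = 198 - 1*0 = 198 + 0 = 198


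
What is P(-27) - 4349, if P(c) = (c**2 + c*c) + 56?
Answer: -2835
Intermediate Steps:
P(c) = 56 + 2*c**2 (P(c) = (c**2 + c**2) + 56 = 2*c**2 + 56 = 56 + 2*c**2)
P(-27) - 4349 = (56 + 2*(-27)**2) - 4349 = (56 + 2*729) - 4349 = (56 + 1458) - 4349 = 1514 - 4349 = -2835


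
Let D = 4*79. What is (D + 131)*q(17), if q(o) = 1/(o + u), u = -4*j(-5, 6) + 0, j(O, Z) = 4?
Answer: 447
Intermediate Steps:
D = 316
u = -16 (u = -4*4 + 0 = -16 + 0 = -16)
q(o) = 1/(-16 + o) (q(o) = 1/(o - 16) = 1/(-16 + o))
(D + 131)*q(17) = (316 + 131)/(-16 + 17) = 447/1 = 447*1 = 447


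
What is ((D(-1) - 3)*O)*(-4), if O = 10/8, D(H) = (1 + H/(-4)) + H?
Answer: 55/4 ≈ 13.750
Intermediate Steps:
D(H) = 1 + 3*H/4 (D(H) = (1 + H*(-¼)) + H = (1 - H/4) + H = 1 + 3*H/4)
O = 5/4 (O = 10*(⅛) = 5/4 ≈ 1.2500)
((D(-1) - 3)*O)*(-4) = (((1 + (¾)*(-1)) - 3)*(5/4))*(-4) = (((1 - ¾) - 3)*(5/4))*(-4) = ((¼ - 3)*(5/4))*(-4) = -11/4*5/4*(-4) = -55/16*(-4) = 55/4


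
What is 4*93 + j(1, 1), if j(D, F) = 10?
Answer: 382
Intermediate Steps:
4*93 + j(1, 1) = 4*93 + 10 = 372 + 10 = 382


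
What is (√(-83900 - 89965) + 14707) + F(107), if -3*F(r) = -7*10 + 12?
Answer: 44179/3 + I*√173865 ≈ 14726.0 + 416.97*I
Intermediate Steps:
F(r) = 58/3 (F(r) = -(-7*10 + 12)/3 = -(-70 + 12)/3 = -⅓*(-58) = 58/3)
(√(-83900 - 89965) + 14707) + F(107) = (√(-83900 - 89965) + 14707) + 58/3 = (√(-173865) + 14707) + 58/3 = (I*√173865 + 14707) + 58/3 = (14707 + I*√173865) + 58/3 = 44179/3 + I*√173865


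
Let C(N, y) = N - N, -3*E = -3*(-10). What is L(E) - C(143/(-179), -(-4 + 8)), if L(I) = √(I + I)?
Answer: 2*I*√5 ≈ 4.4721*I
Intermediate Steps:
E = -10 (E = -(-1)*(-10) = -⅓*30 = -10)
C(N, y) = 0
L(I) = √2*√I (L(I) = √(2*I) = √2*√I)
L(E) - C(143/(-179), -(-4 + 8)) = √2*√(-10) - 1*0 = √2*(I*√10) + 0 = 2*I*√5 + 0 = 2*I*√5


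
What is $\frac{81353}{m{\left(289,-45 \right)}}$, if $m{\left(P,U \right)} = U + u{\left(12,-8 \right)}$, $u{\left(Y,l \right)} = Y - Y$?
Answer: $- \frac{81353}{45} \approx -1807.8$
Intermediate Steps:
$u{\left(Y,l \right)} = 0$
$m{\left(P,U \right)} = U$ ($m{\left(P,U \right)} = U + 0 = U$)
$\frac{81353}{m{\left(289,-45 \right)}} = \frac{81353}{-45} = 81353 \left(- \frac{1}{45}\right) = - \frac{81353}{45}$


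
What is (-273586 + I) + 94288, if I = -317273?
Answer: -496571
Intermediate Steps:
(-273586 + I) + 94288 = (-273586 - 317273) + 94288 = -590859 + 94288 = -496571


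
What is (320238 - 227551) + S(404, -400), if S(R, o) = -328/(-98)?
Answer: 4541827/49 ≈ 92690.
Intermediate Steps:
S(R, o) = 164/49 (S(R, o) = -328*(-1/98) = 164/49)
(320238 - 227551) + S(404, -400) = (320238 - 227551) + 164/49 = 92687 + 164/49 = 4541827/49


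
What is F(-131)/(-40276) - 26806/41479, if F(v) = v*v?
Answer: -1791459575/1670608204 ≈ -1.0723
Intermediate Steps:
F(v) = v²
F(-131)/(-40276) - 26806/41479 = (-131)²/(-40276) - 26806/41479 = 17161*(-1/40276) - 26806*1/41479 = -17161/40276 - 26806/41479 = -1791459575/1670608204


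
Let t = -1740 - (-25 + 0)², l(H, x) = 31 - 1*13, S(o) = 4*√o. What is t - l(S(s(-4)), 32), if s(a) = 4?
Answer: -2383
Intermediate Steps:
l(H, x) = 18 (l(H, x) = 31 - 13 = 18)
t = -2365 (t = -1740 - 1*(-25)² = -1740 - 1*625 = -1740 - 625 = -2365)
t - l(S(s(-4)), 32) = -2365 - 1*18 = -2365 - 18 = -2383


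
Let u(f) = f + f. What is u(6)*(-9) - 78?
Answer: -186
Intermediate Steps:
u(f) = 2*f
u(6)*(-9) - 78 = (2*6)*(-9) - 78 = 12*(-9) - 78 = -108 - 78 = -186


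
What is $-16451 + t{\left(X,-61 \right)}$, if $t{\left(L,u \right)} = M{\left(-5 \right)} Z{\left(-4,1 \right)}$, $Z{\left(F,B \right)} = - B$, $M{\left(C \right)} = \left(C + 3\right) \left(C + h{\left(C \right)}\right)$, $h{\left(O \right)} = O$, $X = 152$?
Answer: $-16471$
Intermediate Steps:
$M{\left(C \right)} = 2 C \left(3 + C\right)$ ($M{\left(C \right)} = \left(C + 3\right) \left(C + C\right) = \left(3 + C\right) 2 C = 2 C \left(3 + C\right)$)
$t{\left(L,u \right)} = -20$ ($t{\left(L,u \right)} = 2 \left(-5\right) \left(3 - 5\right) \left(\left(-1\right) 1\right) = 2 \left(-5\right) \left(-2\right) \left(-1\right) = 20 \left(-1\right) = -20$)
$-16451 + t{\left(X,-61 \right)} = -16451 - 20 = -16471$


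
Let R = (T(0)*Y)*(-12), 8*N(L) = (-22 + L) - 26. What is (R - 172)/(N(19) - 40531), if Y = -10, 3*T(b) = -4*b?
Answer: 1376/324277 ≈ 0.0042433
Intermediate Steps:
T(b) = -4*b/3 (T(b) = (-4*b)/3 = -4*b/3)
N(L) = -6 + L/8 (N(L) = ((-22 + L) - 26)/8 = (-48 + L)/8 = -6 + L/8)
R = 0 (R = (-4/3*0*(-10))*(-12) = (0*(-10))*(-12) = 0*(-12) = 0)
(R - 172)/(N(19) - 40531) = (0 - 172)/((-6 + (⅛)*19) - 40531) = -172/((-6 + 19/8) - 40531) = -172/(-29/8 - 40531) = -172/(-324277/8) = -172*(-8/324277) = 1376/324277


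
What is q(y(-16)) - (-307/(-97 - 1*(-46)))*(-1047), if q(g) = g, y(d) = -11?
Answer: 106956/17 ≈ 6291.5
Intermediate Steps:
q(y(-16)) - (-307/(-97 - 1*(-46)))*(-1047) = -11 - (-307/(-97 - 1*(-46)))*(-1047) = -11 - (-307/(-97 + 46))*(-1047) = -11 - (-307/(-51))*(-1047) = -11 - (-307*(-1/51))*(-1047) = -11 - 307*(-1047)/51 = -11 - 1*(-107143/17) = -11 + 107143/17 = 106956/17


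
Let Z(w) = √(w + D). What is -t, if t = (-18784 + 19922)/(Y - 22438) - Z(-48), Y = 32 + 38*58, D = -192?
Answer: 569/10101 + 4*I*√15 ≈ 0.056331 + 15.492*I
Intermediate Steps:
Z(w) = √(-192 + w) (Z(w) = √(w - 192) = √(-192 + w))
Y = 2236 (Y = 32 + 2204 = 2236)
t = -569/10101 - 4*I*√15 (t = (-18784 + 19922)/(2236 - 22438) - √(-192 - 48) = 1138/(-20202) - √(-240) = 1138*(-1/20202) - 4*I*√15 = -569/10101 - 4*I*√15 ≈ -0.056331 - 15.492*I)
-t = -(-569/10101 - 4*I*√15) = 569/10101 + 4*I*√15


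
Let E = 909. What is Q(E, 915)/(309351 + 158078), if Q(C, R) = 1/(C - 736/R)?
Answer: 915/388433031571 ≈ 2.3556e-9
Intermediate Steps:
Q(E, 915)/(309351 + 158078) = (915/(-736 + 909*915))/(309351 + 158078) = (915/(-736 + 831735))/467429 = (915/830999)*(1/467429) = 915/388433031571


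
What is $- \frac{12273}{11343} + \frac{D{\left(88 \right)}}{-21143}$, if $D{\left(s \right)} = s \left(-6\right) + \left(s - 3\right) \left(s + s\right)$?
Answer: $- \frac{141063405}{79941683} \approx -1.7646$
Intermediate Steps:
$D{\left(s \right)} = - 6 s + 2 s \left(-3 + s\right)$ ($D{\left(s \right)} = - 6 s + \left(-3 + s\right) 2 s = - 6 s + 2 s \left(-3 + s\right)$)
$- \frac{12273}{11343} + \frac{D{\left(88 \right)}}{-21143} = - \frac{12273}{11343} + \frac{2 \cdot 88 \left(-6 + 88\right)}{-21143} = \left(-12273\right) \frac{1}{11343} + 2 \cdot 88 \cdot 82 \left(- \frac{1}{21143}\right) = - \frac{4091}{3781} + 14432 \left(- \frac{1}{21143}\right) = - \frac{4091}{3781} - \frac{14432}{21143} = - \frac{141063405}{79941683}$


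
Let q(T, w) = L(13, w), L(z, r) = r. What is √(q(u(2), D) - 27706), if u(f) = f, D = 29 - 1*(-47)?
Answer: 3*I*√3070 ≈ 166.22*I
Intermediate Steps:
D = 76 (D = 29 + 47 = 76)
q(T, w) = w
√(q(u(2), D) - 27706) = √(76 - 27706) = √(-27630) = 3*I*√3070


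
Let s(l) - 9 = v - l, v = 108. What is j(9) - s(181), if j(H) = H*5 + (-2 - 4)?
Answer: 103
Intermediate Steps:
s(l) = 117 - l (s(l) = 9 + (108 - l) = 117 - l)
j(H) = -6 + 5*H (j(H) = 5*H - 6 = -6 + 5*H)
j(9) - s(181) = (-6 + 5*9) - (117 - 1*181) = (-6 + 45) - (117 - 181) = 39 - 1*(-64) = 39 + 64 = 103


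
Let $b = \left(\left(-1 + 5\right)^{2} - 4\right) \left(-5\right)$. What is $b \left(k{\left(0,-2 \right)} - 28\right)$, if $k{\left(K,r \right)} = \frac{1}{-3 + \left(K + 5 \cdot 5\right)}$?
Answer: $\frac{18450}{11} \approx 1677.3$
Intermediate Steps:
$k{\left(K,r \right)} = \frac{1}{22 + K}$ ($k{\left(K,r \right)} = \frac{1}{-3 + \left(K + 25\right)} = \frac{1}{-3 + \left(25 + K\right)} = \frac{1}{22 + K}$)
$b = -60$ ($b = \left(4^{2} - 4\right) \left(-5\right) = \left(16 - 4\right) \left(-5\right) = 12 \left(-5\right) = -60$)
$b \left(k{\left(0,-2 \right)} - 28\right) = - 60 \left(\frac{1}{22 + 0} - 28\right) = - 60 \left(\frac{1}{22} - 28\right) = \left(-60\right) \left(- \frac{615}{22}\right) = \frac{18450}{11}$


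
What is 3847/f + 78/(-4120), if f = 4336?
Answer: 1938929/2233040 ≈ 0.86829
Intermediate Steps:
3847/f + 78/(-4120) = 3847/4336 + 78/(-4120) = 3847*(1/4336) + 78*(-1/4120) = 3847/4336 - 39/2060 = 1938929/2233040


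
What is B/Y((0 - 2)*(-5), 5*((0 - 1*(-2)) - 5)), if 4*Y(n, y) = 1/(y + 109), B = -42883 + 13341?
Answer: -11107792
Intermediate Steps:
B = -29542
Y(n, y) = 1/(4*(109 + y)) (Y(n, y) = 1/(4*(y + 109)) = 1/(4*(109 + y)))
B/Y((0 - 2)*(-5), 5*((0 - 1*(-2)) - 5)) = -(12880312 + 590840*((0 - 1*(-2)) - 5)) = -(12880312 + 590840*((0 + 2) - 5)) = -(12880312 + 590840*(2 - 5)) = -29542/(1/(4*(109 + 5*(-3)))) = -29542/(1/(4*(109 - 15))) = -29542/((¼)/94) = -29542/((¼)*(1/94)) = -29542/1/376 = -29542*376 = -11107792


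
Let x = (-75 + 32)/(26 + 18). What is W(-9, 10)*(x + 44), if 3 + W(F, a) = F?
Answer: -5679/11 ≈ -516.27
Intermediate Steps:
W(F, a) = -3 + F
x = -43/44 ≈ -0.97727
W(-9, 10)*(x + 44) = (-3 - 9)*(-43/44 + 44) = -12*1893/44 = -5679/11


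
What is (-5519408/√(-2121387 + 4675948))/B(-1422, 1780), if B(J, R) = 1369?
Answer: -5519408*√2554561/3497194009 ≈ -2.5225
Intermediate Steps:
(-5519408/√(-2121387 + 4675948))/B(-1422, 1780) = -5519408/√(-2121387 + 4675948)/1369 = -5519408*√2554561/2554561*(1/1369) = -5519408*√2554561/3497194009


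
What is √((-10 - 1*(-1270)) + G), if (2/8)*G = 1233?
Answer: 12*√43 ≈ 78.689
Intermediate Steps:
G = 4932 (G = 4*1233 = 4932)
√((-10 - 1*(-1270)) + G) = √((-10 - 1*(-1270)) + 4932) = √((-10 + 1270) + 4932) = √(1260 + 4932) = √6192 = 12*√43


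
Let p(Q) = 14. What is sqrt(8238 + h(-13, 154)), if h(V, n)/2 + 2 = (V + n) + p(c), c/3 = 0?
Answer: 4*sqrt(534) ≈ 92.434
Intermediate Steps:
c = 0 (c = 3*0 = 0)
h(V, n) = 24 + 2*V + 2*n (h(V, n) = -4 + 2*((V + n) + 14) = -4 + 2*(14 + V + n) = -4 + (28 + 2*V + 2*n) = 24 + 2*V + 2*n)
sqrt(8238 + h(-13, 154)) = sqrt(8238 + (24 + 2*(-13) + 2*154)) = sqrt(8238 + (24 - 26 + 308)) = sqrt(8238 + 306) = sqrt(8544) = 4*sqrt(534)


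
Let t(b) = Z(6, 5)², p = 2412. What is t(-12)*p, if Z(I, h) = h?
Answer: 60300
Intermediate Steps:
t(b) = 25 (t(b) = 5² = 25)
t(-12)*p = 25*2412 = 60300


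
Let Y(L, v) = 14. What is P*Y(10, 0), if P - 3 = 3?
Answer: 84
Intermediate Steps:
P = 6 (P = 3 + 3 = 6)
P*Y(10, 0) = 6*14 = 84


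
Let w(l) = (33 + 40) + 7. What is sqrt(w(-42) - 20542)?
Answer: I*sqrt(20462) ≈ 143.05*I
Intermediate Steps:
w(l) = 80 (w(l) = 73 + 7 = 80)
sqrt(w(-42) - 20542) = sqrt(80 - 20542) = sqrt(-20462) = I*sqrt(20462)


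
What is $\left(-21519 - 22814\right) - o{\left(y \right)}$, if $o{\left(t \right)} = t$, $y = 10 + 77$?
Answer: $-44420$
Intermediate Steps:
$y = 87$
$\left(-21519 - 22814\right) - o{\left(y \right)} = \left(-21519 - 22814\right) - 87 = -44333 - 87 = -44420$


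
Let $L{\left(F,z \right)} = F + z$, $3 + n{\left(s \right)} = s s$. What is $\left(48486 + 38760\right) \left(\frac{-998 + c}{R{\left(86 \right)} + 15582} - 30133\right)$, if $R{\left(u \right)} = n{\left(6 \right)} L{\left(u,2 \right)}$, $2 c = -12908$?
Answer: $- \frac{2700002398230}{1027} \approx -2.629 \cdot 10^{9}$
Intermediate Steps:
$n{\left(s \right)} = -3 + s^{2}$ ($n{\left(s \right)} = -3 + s s = -3 + s^{2}$)
$c = -6454$ ($c = \frac{1}{2} \left(-12908\right) = -6454$)
$R{\left(u \right)} = 66 + 33 u$ ($R{\left(u \right)} = \left(-3 + 6^{2}\right) \left(u + 2\right) = \left(-3 + 36\right) \left(2 + u\right) = 33 \left(2 + u\right) = 66 + 33 u$)
$\left(48486 + 38760\right) \left(\frac{-998 + c}{R{\left(86 \right)} + 15582} - 30133\right) = \left(48486 + 38760\right) \left(\frac{-998 - 6454}{\left(66 + 33 \cdot 86\right) + 15582} - 30133\right) = 87246 \left(- \frac{7452}{\left(66 + 2838\right) + 15582} - 30133\right) = 87246 \left(- \frac{7452}{2904 + 15582} - 30133\right) = 87246 \left(- \frac{7452}{18486} - 30133\right) = 87246 \left(\left(-7452\right) \frac{1}{18486} - 30133\right) = 87246 \left(- \frac{414}{1027} - 30133\right) = 87246 \left(- \frac{30947005}{1027}\right) = - \frac{2700002398230}{1027}$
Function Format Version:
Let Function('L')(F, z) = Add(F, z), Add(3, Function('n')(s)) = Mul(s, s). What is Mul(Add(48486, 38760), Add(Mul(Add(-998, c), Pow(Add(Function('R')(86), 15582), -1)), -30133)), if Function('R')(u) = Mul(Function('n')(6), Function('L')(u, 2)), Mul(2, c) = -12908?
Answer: Rational(-2700002398230, 1027) ≈ -2.6290e+9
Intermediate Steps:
Function('n')(s) = Add(-3, Pow(s, 2)) (Function('n')(s) = Add(-3, Mul(s, s)) = Add(-3, Pow(s, 2)))
c = -6454 (c = Mul(Rational(1, 2), -12908) = -6454)
Function('R')(u) = Add(66, Mul(33, u)) (Function('R')(u) = Mul(Add(-3, Pow(6, 2)), Add(u, 2)) = Mul(Add(-3, 36), Add(2, u)) = Mul(33, Add(2, u)) = Add(66, Mul(33, u)))
Mul(Add(48486, 38760), Add(Mul(Add(-998, c), Pow(Add(Function('R')(86), 15582), -1)), -30133)) = Mul(Add(48486, 38760), Add(Mul(Add(-998, -6454), Pow(Add(Add(66, Mul(33, 86)), 15582), -1)), -30133)) = Mul(87246, Add(Mul(-7452, Pow(Add(Add(66, 2838), 15582), -1)), -30133)) = Mul(87246, Add(Mul(-7452, Pow(Add(2904, 15582), -1)), -30133)) = Mul(87246, Add(Mul(-7452, Pow(18486, -1)), -30133)) = Mul(87246, Add(Mul(-7452, Rational(1, 18486)), -30133)) = Mul(87246, Add(Rational(-414, 1027), -30133)) = Mul(87246, Rational(-30947005, 1027)) = Rational(-2700002398230, 1027)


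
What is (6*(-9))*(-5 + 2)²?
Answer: -486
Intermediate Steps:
(6*(-9))*(-5 + 2)² = -54*(-3)² = -54*9 = -486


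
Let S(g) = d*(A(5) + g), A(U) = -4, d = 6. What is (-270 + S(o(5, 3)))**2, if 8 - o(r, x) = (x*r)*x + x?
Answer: 285156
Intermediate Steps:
o(r, x) = 8 - x - r*x**2 (o(r, x) = 8 - ((x*r)*x + x) = 8 - ((r*x)*x + x) = 8 - (r*x**2 + x) = 8 - (x + r*x**2) = 8 + (-x - r*x**2) = 8 - x - r*x**2)
S(g) = -24 + 6*g (S(g) = 6*(-4 + g) = -24 + 6*g)
(-270 + S(o(5, 3)))**2 = (-270 + (-24 + 6*(8 - 1*3 - 1*5*3**2)))**2 = (-270 + (-24 + 6*(8 - 3 - 1*5*9)))**2 = (-270 + (-24 + 6*(8 - 3 - 45)))**2 = (-270 + (-24 + 6*(-40)))**2 = (-270 + (-24 - 240))**2 = (-270 - 264)**2 = (-534)**2 = 285156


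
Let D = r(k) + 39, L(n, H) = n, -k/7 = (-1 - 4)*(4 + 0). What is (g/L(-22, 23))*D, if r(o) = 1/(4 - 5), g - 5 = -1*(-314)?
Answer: -551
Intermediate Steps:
k = 140 (k = -7*(-1 - 4)*(4 + 0) = -(-35)*4 = -7*(-20) = 140)
g = 319 (g = 5 - 1*(-314) = 5 + 314 = 319)
r(o) = -1 (r(o) = 1/(-1) = -1)
D = 38 (D = -1 + 39 = 38)
(g/L(-22, 23))*D = (319/(-22))*38 = (319*(-1/22))*38 = -29/2*38 = -551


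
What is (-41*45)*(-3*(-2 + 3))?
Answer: 5535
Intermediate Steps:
(-41*45)*(-3*(-2 + 3)) = -(-5535) = -1845*(-3) = 5535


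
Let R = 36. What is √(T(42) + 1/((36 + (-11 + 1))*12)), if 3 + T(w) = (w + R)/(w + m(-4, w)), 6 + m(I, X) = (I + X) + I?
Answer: I*√56120610/5460 ≈ 1.372*I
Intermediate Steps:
m(I, X) = -6 + X + 2*I (m(I, X) = -6 + ((I + X) + I) = -6 + (X + 2*I) = -6 + X + 2*I)
T(w) = -3 + (36 + w)/(-14 + 2*w) (T(w) = -3 + (w + 36)/(w + (-6 + w + 2*(-4))) = -3 + (36 + w)/(w + (-6 + w - 8)) = -3 + (36 + w)/(w + (-14 + w)) = -3 + (36 + w)/(-14 + 2*w))
√(T(42) + 1/((36 + (-11 + 1))*12)) = √((78 - 5*42)/(2*(-7 + 42)) + 1/((36 + (-11 + 1))*12)) = √((½)*(78 - 210)/35 + 1/((36 - 10)*12)) = √((½)*(1/35)*(-132) + 1/(26*12)) = √(-66/35 + 1/312) = √(-20557/10920) = I*√56120610/5460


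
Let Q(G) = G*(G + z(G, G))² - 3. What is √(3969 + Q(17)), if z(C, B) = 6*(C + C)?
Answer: √834263 ≈ 913.38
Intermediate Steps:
z(C, B) = 12*C (z(C, B) = 6*(2*C) = 12*C)
Q(G) = -3 + 169*G³ (Q(G) = G*(G + 12*G)² - 3 = G*(13*G)² - 3 = G*(169*G²) - 3 = 169*G³ - 3 = -3 + 169*G³)
√(3969 + Q(17)) = √(3969 + (-3 + 169*17³)) = √(3969 + (-3 + 169*4913)) = √(3969 + (-3 + 830297)) = √(3969 + 830294) = √834263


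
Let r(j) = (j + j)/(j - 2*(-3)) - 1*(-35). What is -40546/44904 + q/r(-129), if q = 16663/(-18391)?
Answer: -194143198273/209347769124 ≈ -0.92737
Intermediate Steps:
q = -16663/18391 (q = 16663*(-1/18391) = -16663/18391 ≈ -0.90604)
r(j) = 35 + 2*j/(6 + j) (r(j) = (2*j)/(j + 6) + 35 = (2*j)/(6 + j) + 35 = 2*j/(6 + j) + 35 = 35 + 2*j/(6 + j))
-40546/44904 + q/r(-129) = -40546/44904 - 16663*(6 - 129)/(210 + 37*(-129))/18391 = -40546*1/44904 - 16663*(-123/(210 - 4773))/18391 = -20273/22452 - 16663/(18391*((-1/123*(-4563)))) = -20273/22452 - 16663/(18391*1521/41) = -20273/22452 - 16663/18391*41/1521 = -20273/22452 - 683183/27972711 = -194143198273/209347769124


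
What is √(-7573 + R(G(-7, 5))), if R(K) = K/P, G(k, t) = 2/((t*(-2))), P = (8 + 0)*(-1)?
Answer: I*√3029190/20 ≈ 87.023*I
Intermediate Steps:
P = -8 (P = 8*(-1) = -8)
G(k, t) = -1/t (G(k, t) = 2/((-2*t)) = 2*(-1/(2*t)) = -1/t)
R(K) = -K/8 (R(K) = K/(-8) = K*(-⅛) = -K/8)
√(-7573 + R(G(-7, 5))) = √(-7573 - (-1)/(8*5)) = √(-7573 - ⅛*(-⅕)) = √(-7573 + 1/40) = √(-302919/40) = I*√3029190/20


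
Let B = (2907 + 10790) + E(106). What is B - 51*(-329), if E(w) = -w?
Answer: 30370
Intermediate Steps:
B = 13591 (B = (2907 + 10790) - 1*106 = 13697 - 106 = 13591)
B - 51*(-329) = 13591 - 51*(-329) = 13591 - 1*(-16779) = 13591 + 16779 = 30370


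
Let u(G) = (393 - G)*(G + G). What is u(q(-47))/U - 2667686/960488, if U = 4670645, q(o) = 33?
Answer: -13974149531/5040560084 ≈ -2.7723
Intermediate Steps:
u(G) = 2*G*(393 - G) (u(G) = (393 - G)*(2*G) = 2*G*(393 - G))
u(q(-47))/U - 2667686/960488 = (2*33*(393 - 1*33))/4670645 - 2667686/960488 = (2*33*(393 - 33))*(1/4670645) - 2667686*1/960488 = (2*33*360)*(1/4670645) - 14987/5396 = 23760*(1/4670645) - 14987/5396 = 4752/934129 - 14987/5396 = -13974149531/5040560084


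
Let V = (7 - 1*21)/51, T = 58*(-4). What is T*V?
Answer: 3248/51 ≈ 63.686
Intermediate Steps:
T = -232
V = -14/51 (V = (7 - 21)*(1/51) = -14*1/51 = -14/51 ≈ -0.27451)
T*V = -232*(-14/51) = 3248/51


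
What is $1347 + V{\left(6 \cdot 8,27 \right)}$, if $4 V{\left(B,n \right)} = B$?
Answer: $1359$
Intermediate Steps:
$V{\left(B,n \right)} = \frac{B}{4}$
$1347 + V{\left(6 \cdot 8,27 \right)} = 1347 + \frac{6 \cdot 8}{4} = 1347 + \frac{1}{4} \cdot 48 = 1347 + 12 = 1359$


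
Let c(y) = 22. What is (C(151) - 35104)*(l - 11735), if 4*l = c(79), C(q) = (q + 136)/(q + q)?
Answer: 248691697539/604 ≈ 4.1174e+8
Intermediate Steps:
C(q) = (136 + q)/(2*q) (C(q) = (136 + q)/((2*q)) = (136 + q)*(1/(2*q)) = (136 + q)/(2*q))
l = 11/2 (l = (¼)*22 = 11/2 ≈ 5.5000)
(C(151) - 35104)*(l - 11735) = ((½)*(136 + 151)/151 - 35104)*(11/2 - 11735) = ((½)*(1/151)*287 - 35104)*(-23459/2) = (287/302 - 35104)*(-23459/2) = -10601121/302*(-23459/2) = 248691697539/604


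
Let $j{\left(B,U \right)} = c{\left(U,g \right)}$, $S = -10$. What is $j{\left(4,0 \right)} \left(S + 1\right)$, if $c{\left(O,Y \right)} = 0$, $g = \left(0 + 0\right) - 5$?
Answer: $0$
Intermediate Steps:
$g = -5$ ($g = 0 - 5 = -5$)
$j{\left(B,U \right)} = 0$
$j{\left(4,0 \right)} \left(S + 1\right) = 0 \left(-10 + 1\right) = 0 \left(-9\right) = 0$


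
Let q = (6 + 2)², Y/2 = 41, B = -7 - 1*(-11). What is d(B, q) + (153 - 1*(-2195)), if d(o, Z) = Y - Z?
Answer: 2366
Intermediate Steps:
B = 4 (B = -7 + 11 = 4)
Y = 82 (Y = 2*41 = 82)
q = 64 (q = 8² = 64)
d(o, Z) = 82 - Z
d(B, q) + (153 - 1*(-2195)) = (82 - 1*64) + (153 - 1*(-2195)) = (82 - 64) + (153 + 2195) = 18 + 2348 = 2366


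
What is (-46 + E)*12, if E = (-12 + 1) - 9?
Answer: -792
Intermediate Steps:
E = -20 (E = -11 - 9 = -20)
(-46 + E)*12 = (-46 - 20)*12 = -66*12 = -792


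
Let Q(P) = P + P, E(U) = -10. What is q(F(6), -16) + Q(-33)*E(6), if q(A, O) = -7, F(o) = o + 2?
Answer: 653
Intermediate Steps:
F(o) = 2 + o
Q(P) = 2*P
q(F(6), -16) + Q(-33)*E(6) = -7 + (2*(-33))*(-10) = -7 - 66*(-10) = -7 + 660 = 653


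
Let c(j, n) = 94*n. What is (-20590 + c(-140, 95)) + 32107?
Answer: 20447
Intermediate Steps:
(-20590 + c(-140, 95)) + 32107 = (-20590 + 94*95) + 32107 = (-20590 + 8930) + 32107 = -11660 + 32107 = 20447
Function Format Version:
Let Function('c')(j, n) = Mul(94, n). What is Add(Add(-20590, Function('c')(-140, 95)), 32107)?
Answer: 20447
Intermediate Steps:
Add(Add(-20590, Function('c')(-140, 95)), 32107) = Add(Add(-20590, Mul(94, 95)), 32107) = Add(Add(-20590, 8930), 32107) = Add(-11660, 32107) = 20447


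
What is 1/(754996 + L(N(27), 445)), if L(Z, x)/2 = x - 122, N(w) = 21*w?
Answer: 1/755642 ≈ 1.3234e-6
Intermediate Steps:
L(Z, x) = -244 + 2*x (L(Z, x) = 2*(x - 122) = 2*(-122 + x) = -244 + 2*x)
1/(754996 + L(N(27), 445)) = 1/(754996 + (-244 + 2*445)) = 1/(754996 + (-244 + 890)) = 1/(754996 + 646) = 1/755642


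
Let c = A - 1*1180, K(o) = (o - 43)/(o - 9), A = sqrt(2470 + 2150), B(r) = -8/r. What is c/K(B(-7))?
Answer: -64900/293 + 110*sqrt(1155)/293 ≈ -208.74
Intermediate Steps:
A = 2*sqrt(1155) (A = sqrt(4620) = 2*sqrt(1155) ≈ 67.971)
K(o) = (-43 + o)/(-9 + o)
c = -1180 + 2*sqrt(1155) (c = 2*sqrt(1155) - 1*1180 = 2*sqrt(1155) - 1180 = -1180 + 2*sqrt(1155) ≈ -1112.0)
c/K(B(-7)) = (-1180 + 2*sqrt(1155))/(((-43 - 8/(-7))/(-9 - 8/(-7)))) = (-1180 + 2*sqrt(1155))/(((-43 - 8*(-1/7))/(-9 - 8*(-1/7)))) = (-1180 + 2*sqrt(1155))/(((-43 + 8/7)/(-9 + 8/7))) = (-1180 + 2*sqrt(1155))/((-293/7/(-55/7))) = (-1180 + 2*sqrt(1155))/((-7/55*(-293/7))) = (-1180 + 2*sqrt(1155))/(293/55) = (-1180 + 2*sqrt(1155))*(55/293) = -64900/293 + 110*sqrt(1155)/293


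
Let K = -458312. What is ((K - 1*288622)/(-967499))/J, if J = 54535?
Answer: 746934/52762557965 ≈ 1.4157e-5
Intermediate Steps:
((K - 1*288622)/(-967499))/J = ((-458312 - 1*288622)/(-967499))/54535 = ((-458312 - 288622)*(-1/967499))*(1/54535) = -746934*(-1/967499)*(1/54535) = (746934/967499)*(1/54535) = 746934/52762557965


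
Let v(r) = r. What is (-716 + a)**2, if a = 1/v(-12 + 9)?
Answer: 4618201/9 ≈ 5.1313e+5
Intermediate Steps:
a = -1/3 (a = 1/(-12 + 9) = 1/(-3) = -1/3 ≈ -0.33333)
(-716 + a)**2 = (-716 - 1/3)**2 = (-2149/3)**2 = 4618201/9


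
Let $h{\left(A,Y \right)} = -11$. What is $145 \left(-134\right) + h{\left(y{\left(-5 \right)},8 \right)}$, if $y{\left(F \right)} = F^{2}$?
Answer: $-19441$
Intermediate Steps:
$145 \left(-134\right) + h{\left(y{\left(-5 \right)},8 \right)} = 145 \left(-134\right) - 11 = -19430 - 11 = -19441$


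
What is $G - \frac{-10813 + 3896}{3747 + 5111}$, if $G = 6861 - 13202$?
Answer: $- \frac{56161661}{8858} \approx -6340.2$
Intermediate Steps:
$G = -6341$
$G - \frac{-10813 + 3896}{3747 + 5111} = -6341 - \frac{-10813 + 3896}{3747 + 5111} = -6341 - - \frac{6917}{8858} = -6341 + \frac{6917}{8858} = - \frac{56161661}{8858}$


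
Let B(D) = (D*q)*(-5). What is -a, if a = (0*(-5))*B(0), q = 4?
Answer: 0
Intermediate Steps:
B(D) = -20*D (B(D) = (D*4)*(-5) = (4*D)*(-5) = -20*D)
a = 0 (a = (0*(-5))*(-20*0) = 0*0 = 0)
-a = -1*0 = 0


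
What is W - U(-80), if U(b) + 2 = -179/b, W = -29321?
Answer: -2345699/80 ≈ -29321.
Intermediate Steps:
U(b) = -2 - 179/b
W - U(-80) = -29321 - (-2 - 179/(-80)) = -29321 - (-2 - 179*(-1/80)) = -29321 - (-2 + 179/80) = -29321 - 1*19/80 = -29321 - 19/80 = -2345699/80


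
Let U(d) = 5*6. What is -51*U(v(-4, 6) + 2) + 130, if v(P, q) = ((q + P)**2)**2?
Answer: -1400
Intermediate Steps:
v(P, q) = (P + q)**4 (v(P, q) = ((P + q)**2)**2 = (P + q)**4)
U(d) = 30
-51*U(v(-4, 6) + 2) + 130 = -51*30 + 130 = -1530 + 130 = -1400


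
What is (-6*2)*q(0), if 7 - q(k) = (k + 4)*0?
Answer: -84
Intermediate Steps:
q(k) = 7 (q(k) = 7 - (k + 4)*0 = 7 - (4 + k)*0 = 7 - 1*0 = 7 + 0 = 7)
(-6*2)*q(0) = -6*2*7 = -12*7 = -84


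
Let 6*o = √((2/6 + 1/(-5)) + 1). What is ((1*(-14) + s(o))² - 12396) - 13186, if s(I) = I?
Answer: -25582 + (1260 - √255)²/8100 ≈ -25391.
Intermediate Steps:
o = √255/90 (o = √((2/6 + 1/(-5)) + 1)/6 = √((2*(⅙) + 1*(-⅕)) + 1)/6 = √((⅓ - ⅕) + 1)/6 = √(2/15 + 1)/6 = √(17/15)/6 = (√255/15)/6 = √255/90 ≈ 0.17743)
((1*(-14) + s(o))² - 12396) - 13186 = ((1*(-14) + √255/90)² - 12396) - 13186 = ((-14 + √255/90)² - 12396) - 13186 = (-12396 + (-14 + √255/90)²) - 13186 = -25582 + (-14 + √255/90)²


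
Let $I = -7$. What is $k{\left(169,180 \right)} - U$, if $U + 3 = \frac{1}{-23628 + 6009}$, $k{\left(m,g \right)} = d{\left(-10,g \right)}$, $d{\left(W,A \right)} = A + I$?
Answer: $\frac{3100945}{17619} \approx 176.0$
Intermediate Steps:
$d{\left(W,A \right)} = -7 + A$ ($d{\left(W,A \right)} = A - 7 = -7 + A$)
$k{\left(m,g \right)} = -7 + g$
$U = - \frac{52858}{17619}$ ($U = -3 + \frac{1}{-23628 + 6009} = -3 + \frac{1}{-17619} = -3 - \frac{1}{17619} = - \frac{52858}{17619} \approx -3.0001$)
$k{\left(169,180 \right)} - U = \left(-7 + 180\right) - - \frac{52858}{17619} = 173 + \frac{52858}{17619} = \frac{3100945}{17619}$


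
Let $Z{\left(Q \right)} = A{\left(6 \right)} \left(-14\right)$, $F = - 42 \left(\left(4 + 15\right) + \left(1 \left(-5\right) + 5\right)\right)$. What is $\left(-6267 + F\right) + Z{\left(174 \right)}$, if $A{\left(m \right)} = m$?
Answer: $-7149$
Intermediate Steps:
$F = -798$ ($F = - 42 \left(19 + \left(-5 + 5\right)\right) = - 42 \left(19 + 0\right) = \left(-42\right) 19 = -798$)
$Z{\left(Q \right)} = -84$ ($Z{\left(Q \right)} = 6 \left(-14\right) = -84$)
$\left(-6267 + F\right) + Z{\left(174 \right)} = \left(-6267 - 798\right) - 84 = -7065 - 84 = -7149$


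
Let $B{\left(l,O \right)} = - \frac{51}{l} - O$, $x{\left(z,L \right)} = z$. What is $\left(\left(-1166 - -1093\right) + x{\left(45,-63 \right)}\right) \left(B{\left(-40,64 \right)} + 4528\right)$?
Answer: $- \frac{1250277}{10} \approx -1.2503 \cdot 10^{5}$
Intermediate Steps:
$B{\left(l,O \right)} = - O - \frac{51}{l}$
$\left(\left(-1166 - -1093\right) + x{\left(45,-63 \right)}\right) \left(B{\left(-40,64 \right)} + 4528\right) = \left(\left(-1166 - -1093\right) + 45\right) \left(\left(\left(-1\right) 64 - \frac{51}{-40}\right) + 4528\right) = \left(\left(-1166 + 1093\right) + 45\right) \left(\left(-64 - - \frac{51}{40}\right) + 4528\right) = \left(-73 + 45\right) \left(\left(-64 + \frac{51}{40}\right) + 4528\right) = - 28 \left(- \frac{2509}{40} + 4528\right) = \left(-28\right) \frac{178611}{40} = - \frac{1250277}{10}$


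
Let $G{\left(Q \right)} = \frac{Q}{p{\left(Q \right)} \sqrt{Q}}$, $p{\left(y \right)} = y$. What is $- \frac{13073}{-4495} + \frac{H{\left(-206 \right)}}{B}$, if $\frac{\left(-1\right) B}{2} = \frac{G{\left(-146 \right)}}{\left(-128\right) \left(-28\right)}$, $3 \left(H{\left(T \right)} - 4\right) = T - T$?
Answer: $\frac{13073}{4495} - 7168 i \sqrt{146} \approx 2.9083 - 86611.0 i$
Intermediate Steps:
$H{\left(T \right)} = 4$ ($H{\left(T \right)} = 4 + \frac{T - T}{3} = 4 + \frac{1}{3} \cdot 0 = 4 + 0 = 4$)
$G{\left(Q \right)} = \frac{1}{\sqrt{Q}}$ ($G{\left(Q \right)} = \frac{Q}{Q \sqrt{Q}} = \frac{Q}{Q^{\frac{3}{2}}} = \frac{1}{\sqrt{Q}}$)
$B = \frac{i \sqrt{146}}{261632}$ ($B = - 2 \frac{1}{i \sqrt{146} \left(\left(-128\right) \left(-28\right)\right)} = - 2 \frac{\left(- \frac{1}{146}\right) i \sqrt{146}}{3584} = - 2 - \frac{i \sqrt{146}}{146} \cdot \frac{1}{3584} = - 2 \left(- \frac{i \sqrt{146}}{523264}\right) = \frac{i \sqrt{146}}{261632} \approx 4.6183 \cdot 10^{-5} i$)
$- \frac{13073}{-4495} + \frac{H{\left(-206 \right)}}{B} = - \frac{13073}{-4495} + \frac{4}{\frac{1}{261632} i \sqrt{146}} = \left(-13073\right) \left(- \frac{1}{4495}\right) + 4 \left(- 1792 i \sqrt{146}\right) = \frac{13073}{4495} - 7168 i \sqrt{146}$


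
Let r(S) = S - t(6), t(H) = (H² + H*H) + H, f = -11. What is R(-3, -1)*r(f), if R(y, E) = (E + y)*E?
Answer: -356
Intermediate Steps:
t(H) = H + 2*H² (t(H) = (H² + H²) + H = 2*H² + H = H + 2*H²)
r(S) = -78 + S (r(S) = S - 6*(1 + 2*6) = S - 6*(1 + 12) = S - 6*13 = S - 1*78 = S - 78 = -78 + S)
R(y, E) = E*(E + y)
R(-3, -1)*r(f) = (-(-1 - 3))*(-78 - 11) = -1*(-4)*(-89) = 4*(-89) = -356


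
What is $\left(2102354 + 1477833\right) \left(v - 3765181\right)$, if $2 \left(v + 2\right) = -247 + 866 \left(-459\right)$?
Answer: $- \frac{28384105616009}{2} \approx -1.4192 \cdot 10^{13}$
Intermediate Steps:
$v = - \frac{397745}{2}$ ($v = -2 + \frac{-247 + 866 \left(-459\right)}{2} = -2 + \frac{-247 - 397494}{2} = -2 + \frac{1}{2} \left(-397741\right) = -2 - \frac{397741}{2} = - \frac{397745}{2} \approx -1.9887 \cdot 10^{5}$)
$\left(2102354 + 1477833\right) \left(v - 3765181\right) = \left(2102354 + 1477833\right) \left(- \frac{397745}{2} - 3765181\right) = 3580187 \left(- \frac{7928107}{2}\right) = - \frac{28384105616009}{2}$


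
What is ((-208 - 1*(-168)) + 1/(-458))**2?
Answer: 335659041/209764 ≈ 1600.2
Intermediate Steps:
((-208 - 1*(-168)) + 1/(-458))**2 = ((-208 + 168) - 1/458)**2 = (-40 - 1/458)**2 = (-18321/458)**2 = 335659041/209764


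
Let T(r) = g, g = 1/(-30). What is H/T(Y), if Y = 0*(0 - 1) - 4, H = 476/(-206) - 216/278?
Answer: 1326180/14317 ≈ 92.630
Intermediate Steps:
g = -1/30 ≈ -0.033333
H = -44206/14317 (H = 476*(-1/206) - 216*1/278 = -238/103 - 108/139 = -44206/14317 ≈ -3.0877)
Y = -4 (Y = 0*(-1) - 4 = 0 - 4 = -4)
T(r) = -1/30
H/T(Y) = -44206/(14317*(-1/30)) = -44206/14317*(-30) = 1326180/14317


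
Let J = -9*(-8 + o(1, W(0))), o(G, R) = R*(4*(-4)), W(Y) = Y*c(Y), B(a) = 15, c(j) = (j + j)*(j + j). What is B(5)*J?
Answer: 1080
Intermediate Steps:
c(j) = 4*j² (c(j) = (2*j)*(2*j) = 4*j²)
W(Y) = 4*Y³ (W(Y) = Y*(4*Y²) = 4*Y³)
o(G, R) = -16*R (o(G, R) = R*(-16) = -16*R)
J = 72 (J = -9*(-8 - 64*0³) = -9*(-8 - 64*0) = -9*(-8 - 16*0) = -9*(-8 + 0) = -9*(-8) = 72)
B(5)*J = 15*72 = 1080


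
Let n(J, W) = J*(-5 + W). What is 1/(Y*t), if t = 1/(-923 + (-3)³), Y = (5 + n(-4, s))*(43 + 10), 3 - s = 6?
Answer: -950/1961 ≈ -0.48445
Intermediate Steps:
s = -3 (s = 3 - 1*6 = 3 - 6 = -3)
Y = 1961 (Y = (5 - 4*(-5 - 3))*(43 + 10) = (5 - 4*(-8))*53 = (5 + 32)*53 = 37*53 = 1961)
t = -1/950 (t = 1/(-923 - 27) = 1/(-950) = -1/950 ≈ -0.0010526)
1/(Y*t) = 1/(1961*(-1/950)) = 1/(-1961/950) = -950/1961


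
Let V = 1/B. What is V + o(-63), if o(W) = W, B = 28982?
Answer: -1825865/28982 ≈ -63.000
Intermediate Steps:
V = 1/28982 ≈ 3.4504e-5
V + o(-63) = 1/28982 - 63 = -1825865/28982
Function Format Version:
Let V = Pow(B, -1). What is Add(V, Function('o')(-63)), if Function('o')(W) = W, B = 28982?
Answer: Rational(-1825865, 28982) ≈ -63.000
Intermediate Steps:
V = Rational(1, 28982) (V = Pow(28982, -1) = Rational(1, 28982) ≈ 3.4504e-5)
Add(V, Function('o')(-63)) = Add(Rational(1, 28982), -63) = Rational(-1825865, 28982)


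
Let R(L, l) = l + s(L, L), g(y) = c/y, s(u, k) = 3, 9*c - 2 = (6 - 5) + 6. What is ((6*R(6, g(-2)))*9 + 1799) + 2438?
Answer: 4372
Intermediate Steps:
c = 1 (c = 2/9 + ((6 - 5) + 6)/9 = 2/9 + (1 + 6)/9 = 2/9 + (⅑)*7 = 2/9 + 7/9 = 1)
g(y) = 1/y
R(L, l) = 3 + l (R(L, l) = l + 3 = 3 + l)
((6*R(6, g(-2)))*9 + 1799) + 2438 = ((6*(3 + 1/(-2)))*9 + 1799) + 2438 = ((6*(3 - ½))*9 + 1799) + 2438 = ((6*(5/2))*9 + 1799) + 2438 = (15*9 + 1799) + 2438 = (135 + 1799) + 2438 = 1934 + 2438 = 4372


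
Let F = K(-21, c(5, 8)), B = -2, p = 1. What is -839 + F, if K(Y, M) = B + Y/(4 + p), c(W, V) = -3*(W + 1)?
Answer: -4226/5 ≈ -845.20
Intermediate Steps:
c(W, V) = -3 - 3*W (c(W, V) = -3*(1 + W) = -3 - 3*W)
K(Y, M) = -2 + Y/5 (K(Y, M) = -2 + Y/(4 + 1) = -2 + Y/5)
F = -31/5 (F = -2 + (⅕)*(-21) = -2 - 21/5 = -31/5 ≈ -6.2000)
-839 + F = -839 - 31/5 = -4226/5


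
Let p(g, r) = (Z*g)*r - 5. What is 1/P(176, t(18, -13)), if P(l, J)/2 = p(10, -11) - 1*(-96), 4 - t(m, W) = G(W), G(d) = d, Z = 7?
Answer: -1/1358 ≈ -0.00073638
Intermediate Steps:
p(g, r) = -5 + 7*g*r (p(g, r) = (7*g)*r - 5 = 7*g*r - 5 = -5 + 7*g*r)
t(m, W) = 4 - W
P(l, J) = -1358 (P(l, J) = 2*((-5 + 7*10*(-11)) - 1*(-96)) = 2*((-5 - 770) + 96) = 2*(-775 + 96) = 2*(-679) = -1358)
1/P(176, t(18, -13)) = 1/(-1358) = -1/1358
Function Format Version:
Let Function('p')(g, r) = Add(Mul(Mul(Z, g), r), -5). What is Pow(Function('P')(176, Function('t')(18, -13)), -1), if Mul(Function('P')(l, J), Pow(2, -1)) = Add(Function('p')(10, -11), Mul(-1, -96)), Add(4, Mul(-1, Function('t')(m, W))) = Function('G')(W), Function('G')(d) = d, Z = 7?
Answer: Rational(-1, 1358) ≈ -0.00073638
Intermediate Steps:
Function('p')(g, r) = Add(-5, Mul(7, g, r)) (Function('p')(g, r) = Add(Mul(Mul(7, g), r), -5) = Add(Mul(7, g, r), -5) = Add(-5, Mul(7, g, r)))
Function('t')(m, W) = Add(4, Mul(-1, W))
Function('P')(l, J) = -1358 (Function('P')(l, J) = Mul(2, Add(Add(-5, Mul(7, 10, -11)), Mul(-1, -96))) = Mul(2, Add(Add(-5, -770), 96)) = Mul(2, Add(-775, 96)) = Mul(2, -679) = -1358)
Pow(Function('P')(176, Function('t')(18, -13)), -1) = Pow(-1358, -1) = Rational(-1, 1358)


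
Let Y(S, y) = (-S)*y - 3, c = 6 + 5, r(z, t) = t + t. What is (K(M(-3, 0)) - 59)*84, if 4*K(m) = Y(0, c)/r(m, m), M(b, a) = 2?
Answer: -19887/4 ≈ -4971.8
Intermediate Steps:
r(z, t) = 2*t
c = 11
Y(S, y) = -3 - S*y (Y(S, y) = -S*y - 3 = -3 - S*y)
K(m) = -3/(8*m) (K(m) = ((-3 - 1*0*11)/((2*m)))/4 = ((-3 + 0)*(1/(2*m)))/4 = (-3/(2*m))/4 = -3/(8*m))
(K(M(-3, 0)) - 59)*84 = (-3/8/2 - 59)*84 = (-3/8*1/2 - 59)*84 = (-3/16 - 59)*84 = -947/16*84 = -19887/4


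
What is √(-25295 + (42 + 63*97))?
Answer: I*√19142 ≈ 138.35*I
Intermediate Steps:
√(-25295 + (42 + 63*97)) = √(-25295 + (42 + 6111)) = √(-25295 + 6153) = √(-19142) = I*√19142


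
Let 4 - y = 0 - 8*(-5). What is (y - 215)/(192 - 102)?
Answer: -251/90 ≈ -2.7889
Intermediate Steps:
y = -36 (y = 4 - (0 - 8*(-5)) = 4 - (0 + 40) = 4 - 1*40 = 4 - 40 = -36)
(y - 215)/(192 - 102) = (-36 - 215)/(192 - 102) = -251/90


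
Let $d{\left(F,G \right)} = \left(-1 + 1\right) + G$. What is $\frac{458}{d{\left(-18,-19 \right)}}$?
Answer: $- \frac{458}{19} \approx -24.105$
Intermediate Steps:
$d{\left(F,G \right)} = G$ ($d{\left(F,G \right)} = 0 + G = G$)
$\frac{458}{d{\left(-18,-19 \right)}} = \frac{458}{-19} = 458 \left(- \frac{1}{19}\right) = - \frac{458}{19}$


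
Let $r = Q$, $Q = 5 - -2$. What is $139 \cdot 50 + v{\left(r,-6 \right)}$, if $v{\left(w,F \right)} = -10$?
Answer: $6940$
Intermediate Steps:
$Q = 7$ ($Q = 5 + 2 = 7$)
$r = 7$
$139 \cdot 50 + v{\left(r,-6 \right)} = 139 \cdot 50 - 10 = 6950 - 10 = 6940$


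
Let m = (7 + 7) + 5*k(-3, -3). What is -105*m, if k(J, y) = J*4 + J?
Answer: 6405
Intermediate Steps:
k(J, y) = 5*J (k(J, y) = 4*J + J = 5*J)
m = -61 (m = (7 + 7) + 5*(5*(-3)) = 14 + 5*(-15) = 14 - 75 = -61)
-105*m = -105*(-61) = 6405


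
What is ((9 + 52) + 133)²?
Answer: 37636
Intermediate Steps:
((9 + 52) + 133)² = (61 + 133)² = 194² = 37636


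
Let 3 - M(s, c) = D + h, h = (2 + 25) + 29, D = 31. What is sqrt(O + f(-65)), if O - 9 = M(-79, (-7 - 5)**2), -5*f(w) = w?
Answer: I*sqrt(62) ≈ 7.874*I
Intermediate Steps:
f(w) = -w/5
h = 56 (h = 27 + 29 = 56)
M(s, c) = -84 (M(s, c) = 3 - (31 + 56) = 3 - 1*87 = 3 - 87 = -84)
O = -75 (O = 9 - 84 = -75)
sqrt(O + f(-65)) = sqrt(-75 - 1/5*(-65)) = sqrt(-75 + 13) = sqrt(-62) = I*sqrt(62)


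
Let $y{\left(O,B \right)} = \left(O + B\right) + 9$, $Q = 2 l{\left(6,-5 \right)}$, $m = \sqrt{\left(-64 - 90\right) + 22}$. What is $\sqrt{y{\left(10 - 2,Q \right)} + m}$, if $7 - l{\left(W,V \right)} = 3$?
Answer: $\sqrt{25 + 2 i \sqrt{33}} \approx 5.1241 + 1.1211 i$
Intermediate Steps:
$l{\left(W,V \right)} = 4$ ($l{\left(W,V \right)} = 7 - 3 = 4$)
$m = 2 i \sqrt{33}$ ($m = \sqrt{-154 + 22} = \sqrt{-132} = 2 i \sqrt{33} \approx 11.489 i$)
$Q = 8$ ($Q = 2 \cdot 4 = 8$)
$y{\left(O,B \right)} = 9 + B + O$ ($y{\left(O,B \right)} = \left(B + O\right) + 9 = 9 + B + O$)
$\sqrt{y{\left(10 - 2,Q \right)} + m} = \sqrt{\left(9 + 8 + \left(10 - 2\right)\right) + 2 i \sqrt{33}} = \sqrt{\left(9 + 8 + 8\right) + 2 i \sqrt{33}} = \sqrt{25 + 2 i \sqrt{33}}$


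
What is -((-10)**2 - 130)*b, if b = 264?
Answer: 7920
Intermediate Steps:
-((-10)**2 - 130)*b = -((-10)**2 - 130)*264 = -(100 - 130)*264 = -(-30)*264 = -1*(-7920) = 7920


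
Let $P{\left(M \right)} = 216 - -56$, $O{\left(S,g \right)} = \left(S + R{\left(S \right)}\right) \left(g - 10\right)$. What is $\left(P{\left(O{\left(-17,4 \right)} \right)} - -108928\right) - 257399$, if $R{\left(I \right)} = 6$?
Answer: $-148199$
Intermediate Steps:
$O{\left(S,g \right)} = \left(-10 + g\right) \left(6 + S\right)$ ($O{\left(S,g \right)} = \left(S + 6\right) \left(g - 10\right) = \left(6 + S\right) \left(-10 + g\right) = \left(-10 + g\right) \left(6 + S\right)$)
$P{\left(M \right)} = 272$ ($P{\left(M \right)} = 216 + 56 = 272$)
$\left(P{\left(O{\left(-17,4 \right)} \right)} - -108928\right) - 257399 = \left(272 - -108928\right) - 257399 = \left(272 + 108928\right) - 257399 = 109200 - 257399 = -148199$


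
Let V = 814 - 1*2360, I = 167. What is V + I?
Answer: -1379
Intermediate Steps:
V = -1546 (V = 814 - 2360 = -1546)
V + I = -1546 + 167 = -1379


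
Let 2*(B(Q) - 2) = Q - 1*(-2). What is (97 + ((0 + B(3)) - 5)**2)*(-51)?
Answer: -19839/4 ≈ -4959.8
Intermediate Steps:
B(Q) = 3 + Q/2 (B(Q) = 2 + (Q - 1*(-2))/2 = 2 + (Q + 2)/2 = 2 + (2 + Q)/2 = 2 + (1 + Q/2) = 3 + Q/2)
(97 + ((0 + B(3)) - 5)**2)*(-51) = (97 + ((0 + (3 + (1/2)*3)) - 5)**2)*(-51) = (97 + ((0 + (3 + 3/2)) - 5)**2)*(-51) = (97 + ((0 + 9/2) - 5)**2)*(-51) = (97 + (9/2 - 5)**2)*(-51) = (97 + (-1/2)**2)*(-51) = (97 + 1/4)*(-51) = (389/4)*(-51) = -19839/4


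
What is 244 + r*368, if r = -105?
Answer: -38396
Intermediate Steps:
244 + r*368 = 244 - 105*368 = 244 - 38640 = -38396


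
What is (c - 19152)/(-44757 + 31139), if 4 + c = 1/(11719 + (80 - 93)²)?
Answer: 227726527/161890784 ≈ 1.4067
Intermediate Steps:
c = -47551/11888 (c = -4 + 1/(11719 + (80 - 93)²) = -4 + 1/(11719 + (-13)²) = -4 + 1/(11719 + 169) = -4 + 1/11888 = -47551/11888 ≈ -3.9999)
(c - 19152)/(-44757 + 31139) = (-47551/11888 - 19152)/(-44757 + 31139) = -227726527/11888/(-13618) = -227726527/11888*(-1/13618) = 227726527/161890784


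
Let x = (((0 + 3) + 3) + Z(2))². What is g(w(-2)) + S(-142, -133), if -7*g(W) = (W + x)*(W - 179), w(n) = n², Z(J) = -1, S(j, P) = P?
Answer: 592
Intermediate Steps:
x = 25 (x = (((0 + 3) + 3) - 1)² = ((3 + 3) - 1)² = (6 - 1)² = 5² = 25)
g(W) = -(-179 + W)*(25 + W)/7 (g(W) = -(W + 25)*(W - 179)/7 = -(25 + W)*(-179 + W)/7 = -(-179 + W)*(25 + W)/7)
g(w(-2)) + S(-142, -133) = (4475/7 + 22*(-2)² - ((-2)²)²/7) - 133 = (4475/7 + 22*4 - ⅐*4²) - 133 = (4475/7 + 88 - ⅐*16) - 133 = (4475/7 + 88 - 16/7) - 133 = 725 - 133 = 592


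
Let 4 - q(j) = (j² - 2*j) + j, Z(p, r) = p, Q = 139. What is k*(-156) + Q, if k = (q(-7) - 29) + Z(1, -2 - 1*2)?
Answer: 12619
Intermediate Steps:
q(j) = 4 + j - j² (q(j) = 4 - ((j² - 2*j) + j) = 4 - (j² - j) = 4 + (j - j²) = 4 + j - j²)
k = -80 (k = ((4 - 7 - 1*(-7)²) - 29) + 1 = ((4 - 7 - 1*49) - 29) + 1 = ((4 - 7 - 49) - 29) + 1 = (-52 - 29) + 1 = -81 + 1 = -80)
k*(-156) + Q = -80*(-156) + 139 = 12480 + 139 = 12619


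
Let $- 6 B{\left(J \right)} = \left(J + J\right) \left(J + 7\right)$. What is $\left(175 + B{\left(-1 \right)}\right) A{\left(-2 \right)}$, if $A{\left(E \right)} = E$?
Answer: $-354$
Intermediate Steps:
$B{\left(J \right)} = - \frac{J \left(7 + J\right)}{3}$ ($B{\left(J \right)} = - \frac{\left(J + J\right) \left(J + 7\right)}{6} = - \frac{2 J \left(7 + J\right)}{6} = - \frac{J \left(7 + J\right)}{3}$)
$\left(175 + B{\left(-1 \right)}\right) A{\left(-2 \right)} = \left(175 - - \frac{7 - 1}{3}\right) \left(-2\right) = \left(175 - \left(- \frac{1}{3}\right) 6\right) \left(-2\right) = \left(175 + 2\right) \left(-2\right) = 177 \left(-2\right) = -354$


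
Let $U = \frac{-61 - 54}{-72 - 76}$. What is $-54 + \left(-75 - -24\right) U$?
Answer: $- \frac{13857}{148} \approx -93.628$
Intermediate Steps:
$U = \frac{115}{148}$ ($U = - \frac{115}{-148} = \left(-115\right) \left(- \frac{1}{148}\right) = \frac{115}{148} \approx 0.77703$)
$-54 + \left(-75 - -24\right) U = -54 + \left(-75 - -24\right) \frac{115}{148} = -54 + \left(-75 + 24\right) \frac{115}{148} = -54 - \frac{5865}{148} = - \frac{13857}{148}$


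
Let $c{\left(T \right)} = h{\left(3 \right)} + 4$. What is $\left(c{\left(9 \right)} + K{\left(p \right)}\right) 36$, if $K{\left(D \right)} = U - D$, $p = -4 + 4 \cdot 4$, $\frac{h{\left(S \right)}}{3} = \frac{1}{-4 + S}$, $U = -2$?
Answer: $-468$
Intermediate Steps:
$h{\left(S \right)} = \frac{3}{-4 + S}$
$p = 12$ ($p = -4 + 16 = 12$)
$K{\left(D \right)} = -2 - D$
$c{\left(T \right)} = 1$ ($c{\left(T \right)} = \frac{3}{-4 + 3} + 4 = \frac{3}{-1} + 4 = 3 \left(-1\right) + 4 = -3 + 4 = 1$)
$\left(c{\left(9 \right)} + K{\left(p \right)}\right) 36 = \left(1 - 14\right) 36 = \left(-13\right) 36 = -468$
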